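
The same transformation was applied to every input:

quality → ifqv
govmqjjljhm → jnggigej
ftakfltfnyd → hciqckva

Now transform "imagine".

The pattern: shift every letter 3 places backward in the alphabet (wrapping around), then delete the first 3 characters.
"imagine" → "fjxdfkb" → "dfkb".

dfkb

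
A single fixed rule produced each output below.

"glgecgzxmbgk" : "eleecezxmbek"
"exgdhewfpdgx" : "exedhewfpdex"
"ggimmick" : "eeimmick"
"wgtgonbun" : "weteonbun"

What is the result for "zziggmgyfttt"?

In each case the input is transformed by: replace every "g" with "e".
On "zziggmgyfttt" that produces "zzieemeyfttt".

zzieemeyfttt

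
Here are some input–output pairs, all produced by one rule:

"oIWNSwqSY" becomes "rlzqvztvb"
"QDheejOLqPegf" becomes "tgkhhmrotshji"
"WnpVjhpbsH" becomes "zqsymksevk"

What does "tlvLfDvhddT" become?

In each case the input is transformed by: shift every letter 3 places forward in the alphabet (wrapping around), then convert every letter to lowercase.
Working it through for "tlvLfDvhddT": intermediate "woyOiGykggW", final "woyoigykggw".

woyoigykggw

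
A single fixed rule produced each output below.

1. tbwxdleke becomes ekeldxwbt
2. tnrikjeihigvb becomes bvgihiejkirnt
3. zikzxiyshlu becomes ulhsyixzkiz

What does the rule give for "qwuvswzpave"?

evapzwsvuwq

What's happening: reverse the string.
Applying that to "qwuvswzpave" gives "evapzwsvuwq".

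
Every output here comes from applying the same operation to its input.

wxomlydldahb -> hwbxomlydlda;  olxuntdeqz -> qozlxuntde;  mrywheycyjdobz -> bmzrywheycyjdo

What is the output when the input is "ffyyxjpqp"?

The transformation: swap the first and last characters, then move the last 2 characters to the front (rotate right by 2).
On "ffyyxjpqp": the first step gives "pfyyxjpqf", and the second then gives "qfpfyyxjp".
(Check on "olxuntdeqz": → "zlxuntdeqo" → "qozlxuntde" ✓)

qfpfyyxjp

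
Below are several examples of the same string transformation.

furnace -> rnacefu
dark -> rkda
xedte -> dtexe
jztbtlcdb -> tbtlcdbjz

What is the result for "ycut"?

utyc

Each output is the input with this applied: move the first 2 characters to the end (rotate left by 2).
On "ycut" that produces "utyc".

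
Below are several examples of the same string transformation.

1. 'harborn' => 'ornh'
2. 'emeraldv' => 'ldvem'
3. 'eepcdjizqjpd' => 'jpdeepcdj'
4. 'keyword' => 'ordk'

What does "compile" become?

Each output is the input with this applied: move the last 3 characters to the front (rotate right by 3), then delete the last 3 characters.
For "compile" the result is "ilec".

ilec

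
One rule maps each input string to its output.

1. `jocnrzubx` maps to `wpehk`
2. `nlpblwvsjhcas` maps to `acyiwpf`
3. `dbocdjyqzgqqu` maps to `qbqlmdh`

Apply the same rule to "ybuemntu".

lhzg

In each case the input is transformed by: shift every letter 13 places forward in the alphabet (wrapping around) — i.e. ROT13, then keep every other character starting from the first (positions 1st, 3rd, 5th, ...).
Starting from "ybuemntu": after the first operation, "lohrzagh"; after the second, "lhzg".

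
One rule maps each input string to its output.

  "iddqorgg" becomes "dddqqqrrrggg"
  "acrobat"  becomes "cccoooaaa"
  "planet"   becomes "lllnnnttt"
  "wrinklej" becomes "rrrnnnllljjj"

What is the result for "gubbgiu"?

uuubbbiii

In each case the input is transformed by: keep every other character starting from the second (positions 2nd, 4th, 6th, ...), then repeat every character 3 times.
Applying both steps to "gubbgiu": "ubi", then "uuubbbiii".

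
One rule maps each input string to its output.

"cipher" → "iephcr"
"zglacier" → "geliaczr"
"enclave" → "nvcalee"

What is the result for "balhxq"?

axlhbq

Rule — take characters alternately from the front and the back (1st, last, 2nd, 2nd-last, ...), then move the first 2 characters to the end (rotate left by 2).
On "balhxq": the first step gives "bqaxlh", and the second then gives "axlhbq".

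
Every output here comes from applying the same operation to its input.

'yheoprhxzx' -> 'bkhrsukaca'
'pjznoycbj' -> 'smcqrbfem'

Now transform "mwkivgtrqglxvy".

pznlyjwutjoayb

Looking at the pairs, the operation is to shift every letter 3 places forward in the alphabet (wrapping around).
Applying that to "mwkivgtrqglxvy" gives "pznlyjwutjoayb".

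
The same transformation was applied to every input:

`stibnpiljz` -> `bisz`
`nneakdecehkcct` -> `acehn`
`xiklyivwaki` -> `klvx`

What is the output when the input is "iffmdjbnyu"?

bimu

In each case the input is transformed by: keep one character in every 3, starting at position 1 (positions 1st, 4th, 7th, ...), then sort the characters into alphabetical order.
Doing the same to "iffmdjbnyu": "bimu".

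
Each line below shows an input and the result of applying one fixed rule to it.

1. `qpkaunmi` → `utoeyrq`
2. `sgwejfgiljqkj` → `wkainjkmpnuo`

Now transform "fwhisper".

The pattern: shift every letter 4 places forward in the alphabet (wrapping around), then delete the last character.
Working it through for "fwhisper": intermediate "jalmwtiv", final "jalmwti".
(Check on "qpkaunmi": → "utoeyrqm" → "utoeyrq" ✓)

jalmwti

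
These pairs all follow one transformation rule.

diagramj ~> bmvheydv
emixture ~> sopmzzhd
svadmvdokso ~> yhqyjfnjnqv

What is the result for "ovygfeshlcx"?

bazncgxsjqt

Rule — move the first 3 characters to the end (rotate left by 3), then shift every letter 5 places backward in the alphabet (wrapping around).
On "ovygfeshlcx": the first step gives "gfeshlcxovy", and the second then gives "bazncgxsjqt".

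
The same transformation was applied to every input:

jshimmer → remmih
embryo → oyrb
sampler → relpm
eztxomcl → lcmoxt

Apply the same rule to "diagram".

The pattern: reverse the string, then delete the last 2 characters.
For "diagram", step one produces "margaid"; step two turns that into "marga".

marga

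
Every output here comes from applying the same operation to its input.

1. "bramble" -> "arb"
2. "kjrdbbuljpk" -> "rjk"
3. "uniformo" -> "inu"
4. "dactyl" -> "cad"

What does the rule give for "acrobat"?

What's happening: reverse the string, then keep only the last 3 characters.
"acrobat" → "taborca" → "rca".
(Check on "bramble": → "elbmarb" → "arb" ✓)

rca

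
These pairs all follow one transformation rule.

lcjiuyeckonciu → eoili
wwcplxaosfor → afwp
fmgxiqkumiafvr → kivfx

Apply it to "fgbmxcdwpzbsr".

dzrfm

Looking at the pairs, the operation is to keep one character in every 3, starting at position 1 (positions 1st, 4th, 7th, ...), then move the first 2 characters to the end (rotate left by 2).
Applying that to "fgbmxcdwpzbsr" gives "dzrfm".
(Check on "wwcplxaosfor": → "wpaf" → "afwp" ✓)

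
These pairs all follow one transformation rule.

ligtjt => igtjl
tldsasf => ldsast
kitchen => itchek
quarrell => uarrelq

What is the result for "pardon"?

The pattern: swap the first and last characters, then delete the first character.
"pardon" → "ardop".

ardop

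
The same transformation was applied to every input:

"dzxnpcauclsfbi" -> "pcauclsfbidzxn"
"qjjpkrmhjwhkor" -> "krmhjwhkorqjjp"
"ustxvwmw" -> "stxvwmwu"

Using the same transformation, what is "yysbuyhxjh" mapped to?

The pattern: move the last 3 characters to the front (rotate right by 3), then swap the front and back halves of the string.
For "yysbuyhxjh", step one produces "xjhyysbuyh"; step two turns that into "sbuyhxjhyy".

sbuyhxjhyy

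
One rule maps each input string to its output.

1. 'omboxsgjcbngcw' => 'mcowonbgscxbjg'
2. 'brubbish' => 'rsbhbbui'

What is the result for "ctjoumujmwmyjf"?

Each output is the input with this applied: swap each adjacent pair of characters (1↔2, 3↔4, ...), then take characters alternately from the front and the back (1st, last, 2nd, 2nd-last, ...).
So "ctjoumujmwmyjf" becomes "tjcfomjymmuwju".

tjcfomjymmuwju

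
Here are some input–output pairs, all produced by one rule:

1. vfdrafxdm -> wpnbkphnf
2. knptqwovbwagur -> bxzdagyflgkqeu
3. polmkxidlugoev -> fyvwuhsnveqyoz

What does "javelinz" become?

jkfovsxt

Rule — swap the first and last characters, then shift every letter 10 places forward in the alphabet (wrapping around).
Working it through for "javelinz": intermediate "zavelinj", final "jkfovsxt".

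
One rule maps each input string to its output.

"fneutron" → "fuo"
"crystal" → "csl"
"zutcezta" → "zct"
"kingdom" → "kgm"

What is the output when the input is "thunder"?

tnr

The rule is to keep one character in every 3, starting at position 1 (positions 1st, 4th, 7th, ...).
Applying that to "thunder" gives "tnr".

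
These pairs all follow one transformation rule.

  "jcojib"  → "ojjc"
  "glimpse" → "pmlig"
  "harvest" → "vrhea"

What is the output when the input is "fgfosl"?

In each case the input is transformed by: delete the last 2 characters, then sort the characters into reverse alphabetical order.
Applying that to "fgfosl" gives "ogff".

ogff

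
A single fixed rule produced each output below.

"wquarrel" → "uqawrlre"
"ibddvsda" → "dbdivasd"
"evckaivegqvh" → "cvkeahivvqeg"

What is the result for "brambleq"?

The rule is to move the first 2 characters to the end (rotate left by 2), then take characters alternately from the front and the back (1st, last, 2nd, 2nd-last, ...).
Working it through for "brambleq": intermediate "ambleqbr", final "armbbqle".
(Check on "ibddvsda": → "ddvsdaib" → "dbdivasd" ✓)

armbbqle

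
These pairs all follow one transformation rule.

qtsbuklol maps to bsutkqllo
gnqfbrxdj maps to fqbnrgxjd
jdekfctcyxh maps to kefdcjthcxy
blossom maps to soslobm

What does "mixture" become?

txuirme

What's happening: move the first 3 characters to the end (rotate left by 3), then take characters alternately from the front and the back (1st, last, 2nd, 2nd-last, ...).
Applying both steps to "mixture": "turemix", then "txuirme".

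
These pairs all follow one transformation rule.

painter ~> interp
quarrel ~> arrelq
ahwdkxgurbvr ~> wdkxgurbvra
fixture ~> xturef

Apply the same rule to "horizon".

rizonh

The pattern: move the first character to the end, then delete the first character.
Starting from "horizon": after the first operation, "orizonh"; after the second, "rizonh".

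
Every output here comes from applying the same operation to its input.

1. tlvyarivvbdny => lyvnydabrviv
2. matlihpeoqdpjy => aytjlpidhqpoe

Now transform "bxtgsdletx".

xxttgesld

The pattern: delete the first character, then take characters alternately from the front and the back (1st, last, 2nd, 2nd-last, ...).
On "bxtgsdletx": the first step gives "xtgsdletx", and the second then gives "xxttgesld".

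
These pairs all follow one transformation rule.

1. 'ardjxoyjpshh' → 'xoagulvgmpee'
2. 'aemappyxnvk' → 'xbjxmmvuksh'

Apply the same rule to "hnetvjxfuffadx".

The pattern: shift every letter 3 places backward in the alphabet (wrapping around).
For "hnetvjxfuffadx" the result is "ekbqsgucrccxau".

ekbqsgucrccxau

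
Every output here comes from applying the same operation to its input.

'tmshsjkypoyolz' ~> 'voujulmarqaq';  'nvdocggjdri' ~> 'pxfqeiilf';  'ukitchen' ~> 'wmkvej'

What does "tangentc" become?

vcpigp

Rule — shift every letter 2 places forward in the alphabet (wrapping around), then delete the last 2 characters.
Working it through for "tangentc": intermediate "vcpigpve", final "vcpigp".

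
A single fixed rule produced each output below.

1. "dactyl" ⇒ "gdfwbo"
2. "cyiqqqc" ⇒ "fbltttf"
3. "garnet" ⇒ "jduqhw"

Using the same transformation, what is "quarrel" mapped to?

txduuho

Looking at the pairs, the operation is to shift every letter 3 places forward in the alphabet (wrapping around).
So "quarrel" becomes "txduuho".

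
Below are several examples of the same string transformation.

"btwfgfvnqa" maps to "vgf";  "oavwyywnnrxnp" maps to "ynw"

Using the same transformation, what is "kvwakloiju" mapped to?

What's happening: take characters alternately from the front and the back (1st, last, 2nd, 2nd-last, ...), then keep only the last 3 characters.
Working it through for "kvwakloiju": intermediate "kuvjwiaokl", final "okl".

okl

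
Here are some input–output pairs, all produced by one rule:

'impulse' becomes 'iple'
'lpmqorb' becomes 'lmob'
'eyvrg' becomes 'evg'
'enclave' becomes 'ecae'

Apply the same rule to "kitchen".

kthn

Looking at the pairs, the operation is to keep every other character starting from the first (positions 1st, 3rd, 5th, ...).
On "kitchen" that produces "kthn".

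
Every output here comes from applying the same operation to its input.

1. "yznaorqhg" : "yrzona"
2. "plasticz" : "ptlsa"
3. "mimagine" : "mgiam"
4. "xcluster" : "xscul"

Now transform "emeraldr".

The pattern: delete the last 3 characters, then take characters alternately from the front and the back (1st, last, 2nd, 2nd-last, ...).
Applying both steps to "emeraldr": "emera", then "eamre".

eamre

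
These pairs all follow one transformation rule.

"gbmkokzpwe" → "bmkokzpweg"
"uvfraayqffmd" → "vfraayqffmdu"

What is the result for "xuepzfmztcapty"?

uepzfmztcaptyx

Each output is the input with this applied: move the first character to the end.
Applying that to "xuepzfmztcapty" gives "uepzfmztcaptyx".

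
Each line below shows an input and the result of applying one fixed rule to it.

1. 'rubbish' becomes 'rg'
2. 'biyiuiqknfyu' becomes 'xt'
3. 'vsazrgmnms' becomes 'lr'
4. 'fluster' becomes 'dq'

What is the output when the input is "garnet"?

Rule — shift every letter 1 place backward in the alphabet (wrapping around), then keep only the last 2 characters.
"garnet" → "fzqmds" → "ds".

ds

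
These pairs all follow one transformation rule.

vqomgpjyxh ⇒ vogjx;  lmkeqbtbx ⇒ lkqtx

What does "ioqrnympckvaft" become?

iqnmcvf

The rule is to keep every other character starting from the first (positions 1st, 3rd, 5th, ...).
"ioqrnympckvaft" → "iqnmcvf".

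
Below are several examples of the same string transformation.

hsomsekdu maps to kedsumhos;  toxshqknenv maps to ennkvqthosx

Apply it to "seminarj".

anrijmse

What's happening: move the last 3 characters to the front (rotate right by 3), then take characters alternately from the front and the back (1st, last, 2nd, 2nd-last, ...).
For "seminarj", step one produces "arjsemin"; step two turns that into "anrijmse".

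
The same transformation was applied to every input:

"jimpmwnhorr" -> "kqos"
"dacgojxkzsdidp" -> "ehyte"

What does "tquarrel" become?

ubf

The pattern: keep one character in every 3, starting at position 1 (positions 1st, 4th, 7th, ...), then shift every letter 1 place forward in the alphabet (wrapping around).
Starting from "tquarrel": after the first operation, "tae"; after the second, "ubf".
(Check on "dacgojxkzsdidp": → "dgxsd" → "ehyte" ✓)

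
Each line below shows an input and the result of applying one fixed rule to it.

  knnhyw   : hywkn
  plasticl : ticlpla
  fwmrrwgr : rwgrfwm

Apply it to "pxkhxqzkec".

Looking at the pairs, the operation is to swap the front and back halves of the string, then delete the last character.
For "pxkhxqzkec", step one produces "qzkecpxkhx"; step two turns that into "qzkecpxkh".

qzkecpxkh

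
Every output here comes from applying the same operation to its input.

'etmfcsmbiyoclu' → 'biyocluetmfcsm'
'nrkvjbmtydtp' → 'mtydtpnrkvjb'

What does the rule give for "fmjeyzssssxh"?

ssssxhfmjeyz

In each case the input is transformed by: swap the front and back halves of the string.
Doing the same to "fmjeyzssssxh": "ssssxhfmjeyz".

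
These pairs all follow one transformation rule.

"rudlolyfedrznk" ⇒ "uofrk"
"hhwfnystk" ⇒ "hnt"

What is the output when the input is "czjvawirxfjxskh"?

Looking at the pairs, the operation is to keep one character in every 3, starting at position 2 (positions 2nd, 5th, 8th, ...).
For "czjvawirxfjxskh" the result is "zarjk".

zarjk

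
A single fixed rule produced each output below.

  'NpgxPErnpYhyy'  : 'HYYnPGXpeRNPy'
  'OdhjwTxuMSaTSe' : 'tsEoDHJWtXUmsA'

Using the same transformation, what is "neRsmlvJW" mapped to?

What's happening: move the last 3 characters to the front (rotate right by 3), then flip the case of every letter.
"neRsmlvJW" → "VjwNErSML".

VjwNErSML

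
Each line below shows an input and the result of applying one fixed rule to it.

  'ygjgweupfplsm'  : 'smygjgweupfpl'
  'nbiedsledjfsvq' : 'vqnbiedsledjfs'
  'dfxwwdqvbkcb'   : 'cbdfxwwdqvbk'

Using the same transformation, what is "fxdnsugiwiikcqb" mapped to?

qbfxdnsugiwiikc

The pattern: move the last 2 characters to the front (rotate right by 2).
Applying that to "fxdnsugiwiikcqb" gives "qbfxdnsugiwiikc".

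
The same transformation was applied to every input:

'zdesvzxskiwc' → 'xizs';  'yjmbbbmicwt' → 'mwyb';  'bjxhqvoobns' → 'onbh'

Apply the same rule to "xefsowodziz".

oixs

The transformation: keep one character in every 3, starting at position 1 (positions 1st, 4th, 7th, ...), then swap the front and back halves of the string.
Starting from "xefsowodziz": after the first operation, "xsoi"; after the second, "oixs".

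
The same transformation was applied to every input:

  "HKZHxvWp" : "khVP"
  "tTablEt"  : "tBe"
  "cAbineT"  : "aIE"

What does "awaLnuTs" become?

The pattern: flip the case of every letter, then keep every other character starting from the second (positions 2nd, 4th, 6th, ...).
"awaLnuTs" → "AWAlNUtS" → "WlUS".

WlUS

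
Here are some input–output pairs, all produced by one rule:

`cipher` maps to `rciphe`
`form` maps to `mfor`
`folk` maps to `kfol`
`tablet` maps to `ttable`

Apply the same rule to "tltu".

The transformation: move the last character to the front.
For "tltu" the result is "utlt".

utlt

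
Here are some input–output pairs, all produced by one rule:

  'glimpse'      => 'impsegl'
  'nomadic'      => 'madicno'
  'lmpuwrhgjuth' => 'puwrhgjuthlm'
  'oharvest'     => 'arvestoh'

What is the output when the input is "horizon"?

The pattern: move the first 2 characters to the end (rotate left by 2).
"horizon" → "rizonho".

rizonho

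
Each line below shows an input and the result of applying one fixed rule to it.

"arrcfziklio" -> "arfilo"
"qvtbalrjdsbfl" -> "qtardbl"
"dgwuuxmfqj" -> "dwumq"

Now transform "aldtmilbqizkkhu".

admlqzku

The rule is to keep every other character starting from the first (positions 1st, 3rd, 5th, ...).
"aldtmilbqizkkhu" → "admlqzku".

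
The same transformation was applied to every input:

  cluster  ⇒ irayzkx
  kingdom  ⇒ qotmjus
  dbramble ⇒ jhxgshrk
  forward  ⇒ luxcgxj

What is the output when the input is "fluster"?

lrayzkx

Looking at the pairs, the operation is to shift every letter 6 places forward in the alphabet (wrapping around).
On "fluster" that produces "lrayzkx".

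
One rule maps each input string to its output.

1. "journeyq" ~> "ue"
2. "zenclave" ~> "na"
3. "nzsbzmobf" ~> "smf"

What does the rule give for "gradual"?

The rule is to keep one character in every 3, starting at position 3 (positions 3rd, 6th, 9th, ...).
So "gradual" becomes "aa".

aa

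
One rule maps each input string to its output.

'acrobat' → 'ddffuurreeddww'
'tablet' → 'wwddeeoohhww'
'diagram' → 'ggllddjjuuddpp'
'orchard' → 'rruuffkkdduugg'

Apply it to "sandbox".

In each case the input is transformed by: shift every letter 3 places forward in the alphabet (wrapping around), then double every character.
Working it through for "sandbox": intermediate "vdqgera", final "vvddqqggeerraa".

vvddqqggeerraa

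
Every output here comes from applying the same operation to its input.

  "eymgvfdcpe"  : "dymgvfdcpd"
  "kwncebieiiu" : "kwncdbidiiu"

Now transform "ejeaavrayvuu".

The pattern: replace every "e" with "d".
Doing the same to "ejeaavrayvuu": "djdaavrayvuu".

djdaavrayvuu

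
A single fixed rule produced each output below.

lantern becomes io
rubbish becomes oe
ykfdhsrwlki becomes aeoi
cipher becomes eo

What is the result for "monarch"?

oe

What's happening: shift every letter 3 places backward in the alphabet (wrapping around), then keep only the vowels.
On "monarch": the first step gives "jlkxoze", and the second then gives "oe".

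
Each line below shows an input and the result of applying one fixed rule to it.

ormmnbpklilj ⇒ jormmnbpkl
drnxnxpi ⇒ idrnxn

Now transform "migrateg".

gmigra

The rule is to move the last character to the front, then delete the last 2 characters.
"migrateg" → "gmigrate" → "gmigra".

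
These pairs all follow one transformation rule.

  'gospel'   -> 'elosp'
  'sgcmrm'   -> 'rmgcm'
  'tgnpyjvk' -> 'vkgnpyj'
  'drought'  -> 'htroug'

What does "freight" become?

htreig

The rule is to delete the first character, then move the last 2 characters to the front (rotate right by 2).
Starting from "freight": after the first operation, "reight"; after the second, "htreig".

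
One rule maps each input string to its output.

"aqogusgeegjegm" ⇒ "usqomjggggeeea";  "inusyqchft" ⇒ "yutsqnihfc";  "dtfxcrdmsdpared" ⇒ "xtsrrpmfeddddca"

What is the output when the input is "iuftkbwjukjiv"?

wvuutkkjjiifb

Looking at the pairs, the operation is to sort the characters into reverse alphabetical order.
"iuftkbwjukjiv" → "wvuutkkjjiifb".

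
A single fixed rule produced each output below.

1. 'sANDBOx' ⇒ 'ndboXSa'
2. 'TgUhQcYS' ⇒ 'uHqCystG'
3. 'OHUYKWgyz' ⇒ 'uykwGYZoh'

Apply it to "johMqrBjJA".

HmQRbJjaJO

What's happening: move the first 2 characters to the end (rotate left by 2), then flip the case of every letter.
Applying both steps to "johMqrBjJA": "hMqrBjJAjo", then "HmQRbJjaJO".
(Check on "OHUYKWgyz": → "UYKWgyzOH" → "uykwGYZoh" ✓)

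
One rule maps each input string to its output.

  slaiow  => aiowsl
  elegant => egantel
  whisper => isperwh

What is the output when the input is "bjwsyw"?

Rule — move the first 2 characters to the end (rotate left by 2).
Applying that to "bjwsyw" gives "wsywbj".

wsywbj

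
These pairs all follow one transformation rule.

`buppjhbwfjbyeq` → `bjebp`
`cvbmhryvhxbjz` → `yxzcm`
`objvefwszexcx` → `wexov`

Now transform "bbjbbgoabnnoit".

The rule is to keep one character in every 3, starting at position 1 (positions 1st, 4th, 7th, ...), then move the last 3 characters to the front (rotate right by 3).
For "bbjbbgoabnnoit", step one produces "bboni"; step two turns that into "onibb".

onibb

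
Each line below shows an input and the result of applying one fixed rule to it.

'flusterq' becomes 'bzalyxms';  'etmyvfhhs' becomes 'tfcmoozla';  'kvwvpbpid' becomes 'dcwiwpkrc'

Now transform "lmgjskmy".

nqzrtfst

The pattern: move the first 2 characters to the end (rotate left by 2), then shift every letter 7 places forward in the alphabet (wrapping around).
Working it through for "lmgjskmy": intermediate "gjskmylm", final "nqzrtfst".
(Check on "etmyvfhhs": → "myvfhhset" → "tfcmoozla" ✓)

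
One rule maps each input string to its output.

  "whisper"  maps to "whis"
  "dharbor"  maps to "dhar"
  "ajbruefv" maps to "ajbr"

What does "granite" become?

gran

Rule — keep only the first 4 characters.
So "granite" becomes "gran".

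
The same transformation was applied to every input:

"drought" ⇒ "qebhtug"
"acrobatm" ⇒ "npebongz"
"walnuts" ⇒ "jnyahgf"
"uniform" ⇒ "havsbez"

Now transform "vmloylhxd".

The pattern: shift every letter 13 places forward in the alphabet (wrapping around) — i.e. ROT13.
"vmloylhxd" → "izyblyukq".

izyblyukq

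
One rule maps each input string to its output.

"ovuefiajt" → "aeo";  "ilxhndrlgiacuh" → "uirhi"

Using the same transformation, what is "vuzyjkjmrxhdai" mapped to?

Rule — keep one character in every 3, starting at position 1 (positions 1st, 4th, 7th, ...), then reverse the string.
Working it through for "vuzyjkjmrxhdai": intermediate "vyjxa", final "axjyv".

axjyv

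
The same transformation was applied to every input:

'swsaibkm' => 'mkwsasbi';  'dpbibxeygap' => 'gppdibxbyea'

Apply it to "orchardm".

mdrohcra

Each output is the input with this applied: swap each adjacent pair of characters (1↔2, 3↔4, ...), then move the last 2 characters to the front (rotate right by 2).
Starting from "orchardm": after the first operation, "rohcramd"; after the second, "mdrohcra".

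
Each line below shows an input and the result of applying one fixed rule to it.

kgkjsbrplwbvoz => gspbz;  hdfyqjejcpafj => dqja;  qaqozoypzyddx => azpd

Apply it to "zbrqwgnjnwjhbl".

bwjjl

Rule — keep one character in every 3, starting at position 2 (positions 2nd, 5th, 8th, ...).
For "zbrqwgnjnwjhbl" the result is "bwjjl".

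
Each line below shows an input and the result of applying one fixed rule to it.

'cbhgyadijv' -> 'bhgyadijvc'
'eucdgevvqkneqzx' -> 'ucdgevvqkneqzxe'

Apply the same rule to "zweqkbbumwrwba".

weqkbbumwrwbaz

In each case the input is transformed by: move the first character to the end.
So "zweqkbbumwrwba" becomes "weqkbbumwrwbaz".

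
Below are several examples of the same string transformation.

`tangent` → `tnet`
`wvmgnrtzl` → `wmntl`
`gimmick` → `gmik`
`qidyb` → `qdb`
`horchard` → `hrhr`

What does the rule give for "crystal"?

Each output is the input with this applied: keep every other character starting from the first (positions 1st, 3rd, 5th, ...).
Applying that to "crystal" gives "cytl".

cytl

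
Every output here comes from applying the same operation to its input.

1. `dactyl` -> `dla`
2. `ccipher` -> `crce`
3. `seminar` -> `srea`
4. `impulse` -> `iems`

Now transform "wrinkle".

werl

The transformation: take characters alternately from the front and the back (1st, last, 2nd, 2nd-last, ...), then delete the last 3 characters.
For "wrinkle", step one produces "werlikn"; step two turns that into "werl".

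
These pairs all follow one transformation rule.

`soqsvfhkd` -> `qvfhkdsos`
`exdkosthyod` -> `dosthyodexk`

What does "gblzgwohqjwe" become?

lgwohqjwegbz

Rule — move the first 3 characters to the end (rotate left by 3), then swap the first and last characters.
On "gblzgwohqjwe": the first step gives "zgwohqjwegbl", and the second then gives "lgwohqjwegbz".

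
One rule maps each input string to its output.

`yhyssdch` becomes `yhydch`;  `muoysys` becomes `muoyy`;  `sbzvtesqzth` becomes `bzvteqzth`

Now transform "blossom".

bloom

The pattern: remove every "s".
Applying that to "blossom" gives "bloom".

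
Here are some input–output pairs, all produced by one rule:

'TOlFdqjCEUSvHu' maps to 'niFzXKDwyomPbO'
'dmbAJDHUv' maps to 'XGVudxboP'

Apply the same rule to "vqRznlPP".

The pattern: shift every letter 6 places backward in the alphabet (wrapping around), then flip the case of every letter.
"vqRznlPP" → "PKlTHFjj".

PKlTHFjj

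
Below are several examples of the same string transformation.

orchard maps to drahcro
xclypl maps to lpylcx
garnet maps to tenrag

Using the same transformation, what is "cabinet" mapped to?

Rule — reverse the string.
"cabinet" → "tenibac".

tenibac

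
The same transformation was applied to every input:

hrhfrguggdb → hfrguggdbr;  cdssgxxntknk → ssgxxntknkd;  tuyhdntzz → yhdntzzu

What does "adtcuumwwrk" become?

In each case the input is transformed by: delete the first character, then move the first character to the end.
For "adtcuumwwrk", step one produces "dtcuumwwrk"; step two turns that into "tcuumwwrkd".

tcuumwwrkd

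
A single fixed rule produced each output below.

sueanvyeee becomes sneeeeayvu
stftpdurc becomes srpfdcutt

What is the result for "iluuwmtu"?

The transformation: sort the characters into reverse alphabetical order, then move the first 3 characters to the end (rotate left by 3).
"iluuwmtu" → "wuuutmli" → "utmliwuu".
(Check on "sueanvyeee": → "yvusneeeea" → "sneeeeayvu" ✓)

utmliwuu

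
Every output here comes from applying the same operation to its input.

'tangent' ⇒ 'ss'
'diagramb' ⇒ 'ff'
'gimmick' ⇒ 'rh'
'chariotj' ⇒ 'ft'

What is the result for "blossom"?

tt

The rule is to keep one character in every 3, starting at position 3 (positions 3rd, 6th, 9th, ...), then shift every letter 5 places forward in the alphabet (wrapping around).
"blossom" → "tt".
(Check on "tangent": → "nn" → "ss" ✓)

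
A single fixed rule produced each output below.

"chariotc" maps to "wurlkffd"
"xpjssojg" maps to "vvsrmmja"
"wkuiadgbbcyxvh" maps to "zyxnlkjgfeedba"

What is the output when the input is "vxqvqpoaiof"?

yyttsrrlida

In each case the input is transformed by: shift every letter 3 places forward in the alphabet (wrapping around), then sort the characters into reverse alphabetical order.
Applying both steps to "vxqvqpoaiof": "yatytsrdlri", then "yyttsrrlida".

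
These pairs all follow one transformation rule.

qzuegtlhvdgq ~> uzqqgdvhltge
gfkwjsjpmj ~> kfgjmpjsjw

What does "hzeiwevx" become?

ezhxvewi

The rule is to move the first 3 characters to the end (rotate left by 3), then reverse the string.
Applying both steps to "hzeiwevx": "iwevxhze", then "ezhxvewi".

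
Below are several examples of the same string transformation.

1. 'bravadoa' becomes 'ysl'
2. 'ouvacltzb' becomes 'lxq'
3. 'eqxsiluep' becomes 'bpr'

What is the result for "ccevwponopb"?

zslm

What's happening: keep one character in every 3, starting at position 1 (positions 1st, 4th, 7th, ...), then shift every letter 3 places backward in the alphabet (wrapping around).
"ccevwponopb" → "cvop" → "zslm".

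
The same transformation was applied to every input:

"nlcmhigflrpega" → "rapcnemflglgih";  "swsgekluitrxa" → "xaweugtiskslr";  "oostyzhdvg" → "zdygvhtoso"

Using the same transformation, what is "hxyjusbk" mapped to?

ybxhujsk

Looking at the pairs, the operation is to sort the characters into reverse alphabetical order, then take characters alternately from the front and the back (1st, last, 2nd, 2nd-last, ...).
On "hxyjusbk" that produces "ybxhujsk".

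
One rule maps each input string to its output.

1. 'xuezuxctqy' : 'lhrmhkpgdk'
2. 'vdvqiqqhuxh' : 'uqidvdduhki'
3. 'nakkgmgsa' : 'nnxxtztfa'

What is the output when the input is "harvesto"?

bneirfgu

The transformation: shift every letter 13 places forward in the alphabet (wrapping around) — i.e. ROT13, then swap the first and last characters.
For "harvesto", step one produces "uneirfgb"; step two turns that into "bneirfgu".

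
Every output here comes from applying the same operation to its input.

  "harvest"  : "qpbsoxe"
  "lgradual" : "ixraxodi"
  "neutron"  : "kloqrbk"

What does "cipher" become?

What's happening: reverse the string, then shift every letter 3 places backward in the alphabet (wrapping around).
For "cipher", step one produces "rehpic"; step two turns that into "obemfz".

obemfz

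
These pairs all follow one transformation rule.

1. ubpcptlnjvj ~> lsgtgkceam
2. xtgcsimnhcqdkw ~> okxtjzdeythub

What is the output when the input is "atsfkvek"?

rkjwbmv

Each output is the input with this applied: delete the last character, then shift every letter 9 places backward in the alphabet (wrapping around).
Applying that to "atsfkvek" gives "rkjwbmv".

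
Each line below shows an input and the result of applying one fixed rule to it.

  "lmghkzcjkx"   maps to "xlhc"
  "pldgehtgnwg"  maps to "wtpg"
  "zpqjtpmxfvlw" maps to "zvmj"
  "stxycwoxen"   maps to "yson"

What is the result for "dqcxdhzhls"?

The rule is to keep one character in every 3, starting at position 1 (positions 1st, 4th, 7th, ...), then sort the characters into reverse alphabetical order.
Starting from "dqcxdhzhls": after the first operation, "dxzs"; after the second, "zxsd".

zxsd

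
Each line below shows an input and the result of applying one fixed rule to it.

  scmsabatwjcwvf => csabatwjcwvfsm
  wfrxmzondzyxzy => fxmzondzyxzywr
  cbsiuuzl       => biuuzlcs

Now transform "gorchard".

ochardgr

Looking at the pairs, the operation is to move the first 2 characters to the end (rotate left by 2), then swap the first and last characters.
Starting from "gorchard": after the first operation, "rchardgo"; after the second, "ochardgr".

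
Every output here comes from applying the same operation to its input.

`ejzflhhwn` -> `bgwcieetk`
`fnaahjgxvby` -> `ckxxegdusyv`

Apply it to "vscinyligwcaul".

What's happening: shift every letter 3 places backward in the alphabet (wrapping around).
Applying that to "vscinyligwcaul" gives "spzfkvifdtzxri".

spzfkvifdtzxri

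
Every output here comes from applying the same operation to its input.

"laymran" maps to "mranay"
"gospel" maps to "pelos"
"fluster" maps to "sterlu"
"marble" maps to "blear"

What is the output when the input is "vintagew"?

The pattern: delete the first character, then move the first 2 characters to the end (rotate left by 2).
On "vintagew" that produces "tagewin".

tagewin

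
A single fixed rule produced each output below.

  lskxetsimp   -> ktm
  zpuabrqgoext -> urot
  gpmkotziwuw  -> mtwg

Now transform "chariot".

ao

The pattern: move the first character to the end, then keep one character in every 3, starting at position 2 (positions 2nd, 5th, 8th, ...).
For "chariot", step one produces "hariotc"; step two turns that into "ao".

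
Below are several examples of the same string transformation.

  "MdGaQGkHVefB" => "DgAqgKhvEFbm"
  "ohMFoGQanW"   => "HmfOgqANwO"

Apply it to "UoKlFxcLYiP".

OkLfXClyIpu

Each output is the input with this applied: move the first character to the end, then flip the case of every letter.
On "UoKlFxcLYiP": the first step gives "oKlFxcLYiPU", and the second then gives "OkLfXClyIpu".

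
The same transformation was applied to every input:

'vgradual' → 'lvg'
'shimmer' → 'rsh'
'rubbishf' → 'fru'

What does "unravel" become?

The rule is to move the last character to the front, then keep only the first 3 characters.
Working it through for "unravel": intermediate "lunrave", final "lun".

lun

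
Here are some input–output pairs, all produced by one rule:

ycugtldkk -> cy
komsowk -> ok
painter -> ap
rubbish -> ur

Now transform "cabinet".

The pattern: swap each adjacent pair of characters (1↔2, 3↔4, ...), then keep only the first 2 characters.
On "cabinet": the first step gives "acibent", and the second then gives "ac".
(Check on "painter": → "apnietr" → "ap" ✓)

ac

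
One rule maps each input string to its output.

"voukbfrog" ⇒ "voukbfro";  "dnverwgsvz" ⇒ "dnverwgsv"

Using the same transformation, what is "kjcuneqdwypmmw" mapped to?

The transformation: delete the last character.
Doing the same to "kjcuneqdwypmmw": "kjcuneqdwypmm".

kjcuneqdwypmm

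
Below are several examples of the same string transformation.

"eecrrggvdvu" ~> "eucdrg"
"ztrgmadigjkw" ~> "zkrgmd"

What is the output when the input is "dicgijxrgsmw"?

dmcgix

The transformation: keep every other character starting from the first (positions 1st, 3rd, 5th, ...), then take characters alternately from the front and the back (1st, last, 2nd, 2nd-last, ...).
Starting from "dicgijxrgsmw": after the first operation, "dcixgm"; after the second, "dmcgix".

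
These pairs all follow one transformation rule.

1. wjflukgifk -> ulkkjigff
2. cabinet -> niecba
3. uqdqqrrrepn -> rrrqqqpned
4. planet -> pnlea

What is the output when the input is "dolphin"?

The pattern: sort the characters into reverse alphabetical order, then delete the first character.
Working it through for "dolphin": intermediate "ponlihd", final "onlihd".

onlihd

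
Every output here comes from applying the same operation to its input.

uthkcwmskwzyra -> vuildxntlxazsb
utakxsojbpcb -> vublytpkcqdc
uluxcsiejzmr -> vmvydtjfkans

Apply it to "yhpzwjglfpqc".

What's happening: shift every letter 1 place forward in the alphabet (wrapping around).
"yhpzwjglfpqc" → "ziqaxkhmgqrd".

ziqaxkhmgqrd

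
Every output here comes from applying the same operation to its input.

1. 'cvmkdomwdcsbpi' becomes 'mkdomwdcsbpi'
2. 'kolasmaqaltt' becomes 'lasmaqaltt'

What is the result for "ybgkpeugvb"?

gkpeugvb

Each output is the input with this applied: delete the first 2 characters.
For "ybgkpeugvb" the result is "gkpeugvb".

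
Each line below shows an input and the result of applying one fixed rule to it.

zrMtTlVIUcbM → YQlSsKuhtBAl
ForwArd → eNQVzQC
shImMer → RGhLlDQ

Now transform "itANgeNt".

In each case the input is transformed by: flip the case of every letter, then shift every letter 1 place backward in the alphabet (wrapping around).
For "itANgeNt", step one produces "ITanGEnT"; step two turns that into "HSzmFDmS".

HSzmFDmS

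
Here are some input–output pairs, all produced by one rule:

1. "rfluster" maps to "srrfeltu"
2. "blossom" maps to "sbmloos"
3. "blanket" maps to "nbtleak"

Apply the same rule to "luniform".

Rule — take characters alternately from the front and the back (1st, last, 2nd, 2nd-last, ...), then move the last character to the front.
"luniform" → "lmurnoif" → "flmurnoi".
(Check on "rfluster": → "rrfeltus" → "srrfeltu" ✓)

flmurnoi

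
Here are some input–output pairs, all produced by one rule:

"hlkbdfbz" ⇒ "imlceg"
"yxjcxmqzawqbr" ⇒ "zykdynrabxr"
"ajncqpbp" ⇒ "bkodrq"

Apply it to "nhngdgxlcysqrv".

The transformation: delete the last 2 characters, then shift every letter 1 place forward in the alphabet (wrapping around).
Working it through for "nhngdgxlcysqrv": intermediate "nhngdgxlcysq", final "oiohehymdztr".

oiohehymdztr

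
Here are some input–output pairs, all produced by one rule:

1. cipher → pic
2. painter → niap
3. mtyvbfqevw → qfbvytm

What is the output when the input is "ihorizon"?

The pattern: delete the last 3 characters, then reverse the string.
For "ihorizon", step one produces "ihori"; step two turns that into "irohi".

irohi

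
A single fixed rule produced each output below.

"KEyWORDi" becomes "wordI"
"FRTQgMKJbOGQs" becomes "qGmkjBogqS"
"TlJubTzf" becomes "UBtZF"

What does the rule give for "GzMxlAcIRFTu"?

XLaCirftU

Rule — delete the first 3 characters, then flip the case of every letter.
Applying both steps to "GzMxlAcIRFTu": "xlAcIRFTu", then "XLaCirftU".
(Check on "TlJubTzf": → "ubTzf" → "UBtZF" ✓)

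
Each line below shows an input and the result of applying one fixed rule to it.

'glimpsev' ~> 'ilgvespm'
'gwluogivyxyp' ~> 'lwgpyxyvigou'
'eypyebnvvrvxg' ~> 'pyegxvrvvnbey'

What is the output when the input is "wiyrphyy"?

In each case the input is transformed by: reverse the string, then move the last 3 characters to the front (rotate right by 3).
"wiyrphyy" → "yiwyyhpr".

yiwyyhpr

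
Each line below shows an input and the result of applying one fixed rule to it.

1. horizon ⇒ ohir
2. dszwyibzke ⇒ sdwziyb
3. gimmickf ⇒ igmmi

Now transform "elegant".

lege

What's happening: delete the last 3 characters, then swap each adjacent pair of characters (1↔2, 3↔4, ...).
Starting from "elegant": after the first operation, "eleg"; after the second, "lege".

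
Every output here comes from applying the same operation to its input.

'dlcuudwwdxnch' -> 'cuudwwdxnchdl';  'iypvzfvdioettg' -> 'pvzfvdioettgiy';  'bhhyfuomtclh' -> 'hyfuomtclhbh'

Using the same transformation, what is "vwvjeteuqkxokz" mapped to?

vjeteuqkxokzvw

Rule — move the first 2 characters to the end (rotate left by 2).
On "vwvjeteuqkxokz" that produces "vjeteuqkxokzvw".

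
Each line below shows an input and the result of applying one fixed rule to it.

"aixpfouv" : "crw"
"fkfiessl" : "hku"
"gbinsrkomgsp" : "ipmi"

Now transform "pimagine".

The transformation: shift every letter 2 places forward in the alphabet (wrapping around), then keep one character in every 3, starting at position 1 (positions 1st, 4th, 7th, ...).
Starting from "pimagine": after the first operation, "rkocikpg"; after the second, "rcp".

rcp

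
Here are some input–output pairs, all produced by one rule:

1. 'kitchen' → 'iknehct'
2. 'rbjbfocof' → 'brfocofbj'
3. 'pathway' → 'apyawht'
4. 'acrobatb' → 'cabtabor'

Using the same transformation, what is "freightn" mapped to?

The pattern: reverse the string, then move the last 2 characters to the front (rotate right by 2).
"freightn" → "nthgierf" → "rfnthgie".

rfnthgie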